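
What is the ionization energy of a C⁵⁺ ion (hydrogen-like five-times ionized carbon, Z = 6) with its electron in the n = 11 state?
4.04798 eV

The ionization energy is the energy needed to remove the electron completely (n → ∞).

For a hydrogen-like ion with Z = 6, E_n = -13.6057 Z² / n² eV.

At n = 11: E_11 = -13.6057 × 6² / 11² = -4.04797686 eV
At n = ∞: E_∞ = 0 eV

Ionization energy = E_∞ - E_11 = 0 - (-4.04797686) = 4.04797686 eV
Ionization energy ≈ 4.04798 eV

This is also called the binding energy of the electron in state n = 11.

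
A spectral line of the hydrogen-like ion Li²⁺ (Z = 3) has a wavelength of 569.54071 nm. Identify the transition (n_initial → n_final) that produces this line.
n = 10 → n = 6

First, find the photon energy from the wavelength (hc = 1239.84 eV·nm):
E = hc/λ = 1239.84 eV·nm / 569.54071 nm = 2.1769120 eV

The energy levels of Li²⁺ satisfy E_n = -13.6057 × 3² / n² eV, so an emission n_i → n_f releases
ΔE = 13.6057 × 3² × (1/n_f² − 1/n_i²) eV.

Setting ΔE equal to the photon energy:
1/n_f² − 1/n_i² = 2.1769120 / (13.6057 × 3²) = 0.017777778

Since 1/n_i² must be positive, we need 1/n_f² > 0.017777778, i.e. n_f ≤ 7. For each allowed n_f, solve n_i = (1/n_f² − 0.017777778)^(−1/2) and check whether it is a whole number:
  n_f = 1: 1/n_i² = 1.000000000 − 0.017777778 = 0.982222222 → n_i = 1.009  (not an integer) ✗
  n_f = 2: 1/n_i² = 0.250000000 − 0.017777778 = 0.232222222 → n_i = 2.075  (not an integer) ✗
  n_f = 3: 1/n_i² = 0.111111111 − 0.017777778 = 0.093333333 → n_i = 3.273  (not an integer) ✗
  n_f = 4: 1/n_i² = 0.062500000 − 0.017777778 = 0.044722222 → n_i = 4.729  (not an integer) ✗
  n_f = 5: 1/n_i² = 0.040000000 − 0.017777778 = 0.022222222 → n_i = 6.708  (not an integer) ✗
  n_f = 6: 1/n_i² = 0.027777778 − 0.017777778 = 0.010000000 → n_i = 10.000  → integer, n_i = 10 ✓
  n_f = 7: 1/n_i² = 0.020408163 − 0.017777778 = 0.002630385 → n_i = 19.498  (not an integer) ✗

Only n_f = 6 gives an integer upper level, n_i = 10.

The transition is from n = 10 to n = 6 (emission).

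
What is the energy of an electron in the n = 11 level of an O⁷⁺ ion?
-7.20 eV

For hydrogen-like ions, the energy levels scale with Z²:
E_n = -13.6057 Z² / n² eV

For O⁷⁺ (Z = 8) at n = 11:
E_11 = -13.6057 × 8² / 11²
E_11 = -13.6057 × 64 / 121
E_11 = -870.7648 / 121
E_11 = -7.20 eV

The energy is 64 times more negative than hydrogen at the same n due to the stronger nuclear charge.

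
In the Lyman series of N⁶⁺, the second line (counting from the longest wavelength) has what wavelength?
2.09219 nm

The lines of a series are numbered from the longest wavelength (smallest ΔE) outward; the second line is the transition from n = n_f + 2 to n_f.
The Lyman series has all transitions ending at n_f = 1.

For N⁶⁺ (Z = 7), the second line (β-line) is the jump from n = 3 to n = 1:
E_3 = -13.6057 × 7² / 3² = -74.0754778 eV
E_1 = -13.6057 × 7² / 1² = -666.6793000 eV
ΔE = E_3 - E_1 = 592.6038222 eV

λ = hc/E = 1239.84 eV·nm / 592.6038222 eV
λ = 2.09219 nm

This is the β-line of the Lyman series in N⁶⁺.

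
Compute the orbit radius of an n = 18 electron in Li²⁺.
5.7151 nm (or 57.1511 Å)

The Bohr radius formula is:
r_n = n² a₀ / Z

where a₀ = 0.0529177 nm is the Bohr radius.

For Li²⁺ (Z = 3) at n = 18:
r_18 = 18² × 0.0529177 nm / 3
r_18 = 324 × 0.0529177 nm / 3
r_18 = 17.14533 nm / 3
r_18 = 5.7151 nm

The electron orbits at approximately 5.7151 nm from the nucleus.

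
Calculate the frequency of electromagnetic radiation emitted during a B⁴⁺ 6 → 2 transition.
1.82769e+16 Hz

First, find the transition energy:
E_6 = -13.6057 × 5² / 6² = -9.4484028 eV
E_2 = -13.6057 × 5² / 2² = -85.0356250 eV
|ΔE| = |E_2 - E_6| = 75.5872222 eV

Convert to Joules: E = 75.5872222 eV × (1.602177 × 10⁻¹⁹ J/eV) = 1.2110411e-17 J

Using E = hf:
f = E/h = 1.2110411e-17 J / (6.62607 × 10⁻³⁴ J·s)
f = 1.82769e+16 Hz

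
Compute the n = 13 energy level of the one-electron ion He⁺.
-0.3220 eV

For hydrogen-like ions, the energy levels scale with Z²:
E_n = -13.6057 Z² / n² eV

For He⁺ (Z = 2) at n = 13:
E_13 = -13.6057 × 2² / 13²
E_13 = -13.6057 × 4 / 169
E_13 = -54.4228 / 169
E_13 = -0.3220 eV

The energy is 4 times more negative than hydrogen at the same n due to the stronger nuclear charge.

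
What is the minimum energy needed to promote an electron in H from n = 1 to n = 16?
13.553 eV

The energy levels of a hydrogen-like atom are E_n = -13.6057 eV / n².

Energy at n = 1: E_1 = -13.6057 / 1² = -13.605700 eV
Energy at n = 16: E_16 = -13.6057 / 16² = -0.053147 eV

The excitation energy is the difference:
ΔE = E_16 - E_1
ΔE = -0.053147 - (-13.605700)
ΔE = 13.553 eV

Since this is positive, energy must be absorbed (photon absorption).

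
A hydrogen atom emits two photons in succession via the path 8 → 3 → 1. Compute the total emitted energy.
13.393111 eV

The energy levels of hydrogen are E_n = -13.6057 / n² eV.

First transition (8 → 3):
ΔE₁ = |E_3 - E_8|
ΔE₁ = |-1.511744444444 - (-0.212589062500)| = 1.299155382 eV

Second transition (3 → 1):
ΔE₂ = |E_1 - E_3|
ΔE₂ = |-13.605700000000 - (-1.511744444444)| = 12.093955556 eV

Total energy released:
E_total = ΔE₁ + ΔE₂ = 1.299155382 + 12.093955556 = 13.393111 eV

Note: This equals the direct transition 8 → 1: 13.393111 eV ✓
Energy is conserved regardless of the path taken.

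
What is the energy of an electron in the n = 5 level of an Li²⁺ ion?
-4.898052 eV

For hydrogen-like ions, the energy levels scale with Z²:
E_n = -13.6057 Z² / n² eV

For Li²⁺ (Z = 3) at n = 5:
E_5 = -13.6057 × 3² / 5²
E_5 = -13.6057 × 9 / 25
E_5 = -122.4513 / 25
E_5 = -4.898052 eV

The energy is 9 times more negative than hydrogen at the same n due to the stronger nuclear charge.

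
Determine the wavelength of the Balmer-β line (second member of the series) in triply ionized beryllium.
30.375504 nm

The lines of a series are numbered from the longest wavelength (smallest ΔE) outward; the second line is the transition from n = n_f + 2 to n_f.
The Balmer series has all transitions ending at n_f = 2.

For Be³⁺ (Z = 4), the second line (β-line) is the jump from n = 4 to n = 2:
E_4 = -13.6057 × 4² / 4² = -13.60570000 eV
E_2 = -13.6057 × 4² / 2² = -54.42280000 eV
ΔE = E_4 - E_2 = 40.81710000 eV

λ = hc/E = 1239.84 eV·nm / 40.81710000 eV
λ = 30.375504 nm

This is the β-line of the Balmer series in Be³⁺.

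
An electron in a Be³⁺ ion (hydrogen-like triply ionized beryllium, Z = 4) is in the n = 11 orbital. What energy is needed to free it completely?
1.7991 eV

The ionization energy is the energy needed to remove the electron completely (n → ∞).

For a hydrogen-like ion with Z = 4, E_n = -13.6057 Z² / n² eV.

At n = 11: E_11 = -13.6057 × 4² / 11² = -1.7991008 eV
At n = ∞: E_∞ = 0 eV

Ionization energy = E_∞ - E_11 = 0 - (-1.7991008) = 1.7991008 eV
Ionization energy ≈ 1.7991 eV

This is also called the binding energy of the electron in state n = 11.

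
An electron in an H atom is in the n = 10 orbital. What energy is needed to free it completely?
0.136 eV

The ionization energy is the energy needed to remove the electron completely (n → ∞).

For hydrogen, E_n = -13.6057 eV / n².

At n = 10: E_10 = -13.6057 / 10² = -0.136057 eV
At n = ∞: E_∞ = 0 eV

Ionization energy = E_∞ - E_10 = 0 - (-0.136057) = 0.136057 eV
Ionization energy ≈ 0.136 eV

This is also called the binding energy of the electron in state n = 10.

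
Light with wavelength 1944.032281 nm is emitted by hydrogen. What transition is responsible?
n = 8 → n = 4

First, find the photon energy from the wavelength (hc = 1239.84 eV·nm):
E = hc/λ = 1239.84 eV·nm / 1944.032281 nm = 0.63776719 eV

The energy levels of hydrogen satisfy E_n = -13.6057 / n² eV, so an emission n_i → n_f releases
ΔE = 13.6057 × (1/n_f² − 1/n_i²) eV.

Setting ΔE equal to the photon energy:
1/n_f² − 1/n_i² = 0.63776719 / 13.6057 = 0.046875000

Since 1/n_i² must be positive, we need 1/n_f² > 0.046875000, i.e. n_f ≤ 4. For each allowed n_f, solve n_i = (1/n_f² − 0.046875000)^(−1/2) and check whether it is a whole number:
  n_f = 1: 1/n_i² = 1.000000000 − 0.046875000 = 0.953125000 → n_i = 1.024  (not an integer) ✗
  n_f = 2: 1/n_i² = 0.250000000 − 0.046875000 = 0.203125000 → n_i = 2.219  (not an integer) ✗
  n_f = 3: 1/n_i² = 0.111111111 − 0.046875000 = 0.064236111 → n_i = 3.946  (not an integer) ✗
  n_f = 4: 1/n_i² = 0.062500000 − 0.046875000 = 0.015625000 → n_i = 8.000  → integer, n_i = 8 ✓

Only n_f = 4 gives an integer upper level, n_i = 8.

The transition is from n = 8 to n = 4 (emission).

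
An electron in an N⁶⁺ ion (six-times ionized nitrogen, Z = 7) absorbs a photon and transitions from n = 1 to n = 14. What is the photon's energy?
663.2779 eV

The energy levels of a hydrogen-like atom are E_n = -13.6057 Z² eV / n².

Energy at n = 1: E_1 = -13.6057 × 7² / 1² = -666.6793000 eV
Energy at n = 14: E_14 = -13.6057 × 7² / 14² = -3.4014250 eV

The excitation energy is the difference:
ΔE = E_14 - E_1
ΔE = -3.4014250 - (-666.6793000)
ΔE = 663.2779 eV

Since this is positive, energy must be absorbed (photon absorption).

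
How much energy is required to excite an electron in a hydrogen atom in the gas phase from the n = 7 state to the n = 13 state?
0.1972 eV

The energy levels of a hydrogen-like atom are E_n = -13.6057 eV / n².

Energy at n = 7: E_7 = -13.6057 / 7² = -0.2776673 eV
Energy at n = 13: E_13 = -13.6057 / 13² = -0.0805071 eV

The excitation energy is the difference:
ΔE = E_13 - E_7
ΔE = -0.0805071 - (-0.2776673)
ΔE = 0.1972 eV

Since this is positive, energy must be absorbed (photon absorption).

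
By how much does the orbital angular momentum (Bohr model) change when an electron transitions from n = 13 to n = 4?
9.49115e-34 J·s (or 9ℏ)

In the Bohr model, L_n = nℏ where ℏ = 1.0545718e-34 J·s.

L_13 = 13ℏ = 1.3709433e-33 J·s
L_4 = 4ℏ = 4.2182872e-34 J·s

ΔL = L_13 - L_4 = (13 - 4)ℏ = 9ℏ
ΔL = 9 × 1.0545718e-34 J·s = 9.49115e-34 J·s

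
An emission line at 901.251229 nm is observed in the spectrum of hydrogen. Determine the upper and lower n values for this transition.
n = 10 → n = 3

First, find the photon energy from the wavelength (hc = 1239.84 eV·nm):
E = hc/λ = 1239.84 eV·nm / 901.251229 nm = 1.3756874 eV

The energy levels of hydrogen satisfy E_n = -13.6057 / n² eV, so an emission n_i → n_f releases
ΔE = 13.6057 × (1/n_f² − 1/n_i²) eV.

Setting ΔE equal to the photon energy:
1/n_f² − 1/n_i² = 1.3756874 / 13.6057 = 0.10111111

Since 1/n_i² must be positive, we need 1/n_f² > 0.10111111, i.e. n_f ≤ 3. For each allowed n_f, solve n_i = (1/n_f² − 0.10111111)^(−1/2) and check whether it is a whole number:
  n_f = 1: 1/n_i² = 1.00000000 − 0.10111111 = 0.89888889 → n_i = 1.055  (not an integer) ✗
  n_f = 2: 1/n_i² = 0.25000000 − 0.10111111 = 0.14888889 → n_i = 2.592  (not an integer) ✗
  n_f = 3: 1/n_i² = 0.11111111 − 0.10111111 = 0.01000000 → n_i = 10.000  → integer, n_i = 10 ✓

Only n_f = 3 gives an integer upper level, n_i = 10.

The transition is from n = 10 to n = 3 (emission).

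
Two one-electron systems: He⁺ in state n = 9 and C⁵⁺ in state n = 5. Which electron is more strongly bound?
C⁵⁺ at n = 5 (E = -19.5922 eV)

Using E_n = -13.6057 Z² / n² eV:

He⁺ (Z = 2) at n = 9:
E = -13.6057 × 2² / 9² = -13.6057 × 4 / 81 = -0.6718864 eV

C⁵⁺ (Z = 6) at n = 5:
E = -13.6057 × 6² / 5² = -13.6057 × 36 / 25 = -19.5922080 eV

Since -19.5922080 eV < -0.6718864 eV,
C⁵⁺ at n = 5 is more tightly bound (requires more energy to ionize).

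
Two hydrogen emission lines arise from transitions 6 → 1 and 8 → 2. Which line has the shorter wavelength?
6 → 1

Calculate the energy for each transition:

Transition 6 → 1:
ΔE₁ = |E_1 - E_6| = |-13.6057/1² - (-13.6057/6²)|
ΔE₁ = |-13.605700000 - (-0.377936111)| = 13.227764 eV

Transition 8 → 2:
ΔE₂ = |E_2 - E_8| = |-13.6057/2² - (-13.6057/8²)|
ΔE₂ = |-3.401425000 - (-0.212589063)| = 3.188836 eV

Since 13.227764 eV > 3.188836 eV, the transition 6 → 1 emits the more energetic photon.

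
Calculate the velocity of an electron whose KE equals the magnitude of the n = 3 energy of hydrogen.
7.29e+05 m/s (or 0.2432% of c)

The binding energy at n = 3 for hydrogen is:
E_3 = -13.6057/3² = -1.511744 eV
|E_3| = 1.511744 eV

Convert to Joules:
KE = 1.511744 eV × (1.602177 × 10⁻¹⁹ J/eV) = 2.4221e-19 J

Using KE = ½mv²:
v = √(2·KE/m_e)
v = √(2 × 2.4221e-19 J / 9.10938 × 10⁻³¹ kg)
v = 7.29e+05 m/s

This is approximately 0.2432% the speed of light.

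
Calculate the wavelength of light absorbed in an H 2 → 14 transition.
372.099929 nm

First, find the transition energy using E_n = -13.6057 / n² eV:
E_2 = -13.6057 / 2² = -3.4014250000 eV
E_14 = -13.6057 / 14² = -0.0694168367 eV

Photon energy: |ΔE| = |E_14 - E_2| = 3.3320081633 eV

Convert to wavelength using E = hc/λ with hc = 1239.84 eV·nm:
λ = hc/E = 1239.84 eV·nm / 3.3320081633 eV
λ = 372.099929 nm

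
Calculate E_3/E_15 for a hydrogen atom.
25.0000

Using E_n = -13.6057 Z² / n² eV with Z = 1:

E_3 = -13.6057 / 3² = -13.6057 / 9 = -1.5117444444 eV
E_15 = -13.6057 / 15² = -13.6057 / 225 = -0.0604697778 eV

The ratio is:
E_3/E_15 = (-1.5117444444) / (-0.0604697778)
E_3/E_15 = (-13.6057/9) / (-13.6057/225)
E_3/E_15 = 225/9
E_3/E_15 = 25.0000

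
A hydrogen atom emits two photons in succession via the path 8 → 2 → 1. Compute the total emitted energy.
13.393111 eV

The energy levels of hydrogen are E_n = -13.6057 / n² eV.

First transition (8 → 2):
ΔE₁ = |E_2 - E_8|
ΔE₁ = |-3.401425000000 - (-0.212589062500)| = 3.188835938 eV

Second transition (2 → 1):
ΔE₂ = |E_1 - E_2|
ΔE₂ = |-13.605700000000 - (-3.401425000000)| = 10.204275000 eV

Total energy released:
E_total = ΔE₁ + ΔE₂ = 3.188835938 + 10.204275000 = 13.393111 eV

Note: This equals the direct transition 8 → 1: 13.393111 eV ✓
Energy is conserved regardless of the path taken.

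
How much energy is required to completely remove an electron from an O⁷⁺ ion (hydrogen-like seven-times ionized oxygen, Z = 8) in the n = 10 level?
8.7076 eV

The ionization energy is the energy needed to remove the electron completely (n → ∞).

For a hydrogen-like ion with Z = 8, E_n = -13.6057 Z² / n² eV.

At n = 10: E_10 = -13.6057 × 8² / 10² = -8.7076480 eV
At n = ∞: E_∞ = 0 eV

Ionization energy = E_∞ - E_10 = 0 - (-8.7076480) = 8.7076480 eV
Ionization energy ≈ 8.7076 eV

This is also called the binding energy of the electron in state n = 10.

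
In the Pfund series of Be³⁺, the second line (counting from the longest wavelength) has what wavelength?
290.703 nm

The lines of a series are numbered from the longest wavelength (smallest ΔE) outward; the second line is the transition from n = n_f + 2 to n_f.
The Pfund series has all transitions ending at n_f = 5.

For Be³⁺ (Z = 4), the second line (β-line) is the jump from n = 7 to n = 5:
E_7 = -13.6057 × 4² / 7² = -4.4426776 eV
E_5 = -13.6057 × 4² / 5² = -8.7076480 eV
ΔE = E_7 - E_5 = 4.2649704 eV

λ = hc/E = 1239.84 eV·nm / 4.2649704 eV
λ = 290.703 nm

This is the β-line of the Pfund series in Be³⁺.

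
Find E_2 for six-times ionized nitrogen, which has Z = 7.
-166.67 eV

For hydrogen-like ions, the energy levels scale with Z²:
E_n = -13.6057 Z² / n² eV

For N⁶⁺ (Z = 7) at n = 2:
E_2 = -13.6057 × 7² / 2²
E_2 = -13.6057 × 49 / 4
E_2 = -666.6793 / 4
E_2 = -166.67 eV

The energy is 49 times more negative than hydrogen at the same n due to the stronger nuclear charge.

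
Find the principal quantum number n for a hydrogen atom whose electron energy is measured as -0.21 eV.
n = 8

The exact energy levels follow E_n = -13.6057 eV / n².

The measured value (-0.21 eV) is reported to only 2 significant figures, so we must test candidate n values and see which one matches to that precision.

Candidate energies:
  n = 6:  E = -13.6057/6² = -0.37794 eV
  n = 7:  E = -13.6057/7² = -0.27767 eV
  n = 8:  E = -13.6057/8² = -0.21259 eV  ← matches
  n = 9:  E = -13.6057/9² = -0.16797 eV
  n = 10:  E = -13.6057/10² = -0.13606 eV

Checking against the measurement of -0.21 eV (2 sig figs), only n = 8 agrees:
E_8 = -0.21259 eV, which rounds to -0.21 eV ✓

Therefore n = 8.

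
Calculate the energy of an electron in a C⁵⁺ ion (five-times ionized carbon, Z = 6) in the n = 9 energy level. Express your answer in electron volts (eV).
-6.0470 eV

The energy levels of a hydrogen-like atom are given by:
E_n = -13.6057 Z² / n² eV  (with Z = 6 for C⁵⁺)

For n = 9:
E_9 = -13.6057 × 6² / 9²
E_9 = -13.6057 × 36 / 81
E_9 = -6.0470 eV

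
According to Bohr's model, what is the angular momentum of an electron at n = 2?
2.1091e-34 J·s (or 2ℏ)

In the Bohr model, angular momentum is quantized:
L = nℏ

where ℏ = h/(2π) = 1.054572e-34 J·s

For n = 2:
L = 2 × 1.054572e-34 J·s
L = 2.1091e-34 J·s

This can also be written as L = 2ℏ.
The angular momentum is an integer multiple of the reduced Planck constant.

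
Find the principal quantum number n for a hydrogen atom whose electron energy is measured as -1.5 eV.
n = 3

The exact energy levels follow E_n = -13.6057 eV / n².

The measured value (-1.5 eV) is reported to only 2 significant figures, so we must test candidate n values and see which one matches to that precision.

Candidate energies:
  n = 1:  E = -13.6057/1² = -13.605700 eV
  n = 2:  E = -13.6057/2² = -3.401425 eV
  n = 3:  E = -13.6057/3² = -1.511744 eV  ← matches
  n = 4:  E = -13.6057/4² = -0.850356 eV
  n = 5:  E = -13.6057/5² = -0.544228 eV

Checking against the measurement of -1.5 eV (2 sig figs), only n = 3 agrees:
E_3 = -1.511744 eV, which rounds to -1.5 eV ✓

Therefore n = 3.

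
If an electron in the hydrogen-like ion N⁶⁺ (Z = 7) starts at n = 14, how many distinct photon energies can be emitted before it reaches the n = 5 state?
45

The electron can occupy levels n = 5, 6, ..., 14 during de-excitation — that is m = 14 - 5 + 1 = 10 distinct levels.

The number of distinct spectral lines equals the number of ways to choose 2 of these m levels (each pair gives one possible emission transition):

Number of lines = m(m-1)/2 = 10×9/2 = 45

These correspond to all possible transitions between the 10 levels:
14 → 13, 14 → 12, 14 → 11, 14 → 10, 14 → 9, 14 → 8, 14 → 7, 14 → 6...

Each transition produces a photon with a unique energy (and thus wavelength). This count does not depend on Z.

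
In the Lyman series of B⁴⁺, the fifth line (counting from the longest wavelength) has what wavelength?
3.7492 nm

The lines of a series are numbered from the longest wavelength (smallest ΔE) outward; the fifth line is the transition from n = n_f + 5 to n_f.
The Lyman series has all transitions ending at n_f = 1.

For B⁴⁺ (Z = 5), the fifth line (ε-line) is the jump from n = 6 to n = 1:
E_6 = -13.6057 × 5² / 6² = -9.448403 eV
E_1 = -13.6057 × 5² / 1² = -340.142500 eV
ΔE = E_6 - E_1 = 330.694097 eV

λ = hc/E = 1239.84 eV·nm / 330.694097 eV
λ = 3.7492 nm

This is the ε-line of the Lyman series in B⁴⁺.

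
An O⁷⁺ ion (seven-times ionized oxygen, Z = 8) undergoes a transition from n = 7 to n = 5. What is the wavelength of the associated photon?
72.6758 nm

First, find the transition energy using E_n = -13.6057 Z² / n² eV:
E_7 = -13.6057 × 8² / 7² = -17.770710 eV
E_5 = -13.6057 × 8² / 5² = -34.830592 eV

Photon energy: |ΔE| = |E_5 - E_7| = 17.059882 eV

Convert to wavelength using E = hc/λ with hc = 1239.84 eV·nm:
λ = hc/E = 1239.84 eV·nm / 17.059882 eV
λ = 72.6758 nm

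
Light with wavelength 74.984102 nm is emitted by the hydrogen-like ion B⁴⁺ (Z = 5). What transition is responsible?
n = 4 → n = 3

First, find the photon energy from the wavelength (hc = 1239.84 eV·nm):
E = hc/λ = 1239.84 eV·nm / 74.984102 nm = 16.534705 eV

The energy levels of B⁴⁺ satisfy E_n = -13.6057 × 5² / n² eV, so an emission n_i → n_f releases
ΔE = 13.6057 × 5² × (1/n_f² − 1/n_i²) eV.

Setting ΔE equal to the photon energy:
1/n_f² − 1/n_i² = 16.534705 / (13.6057 × 5²) = 0.048611112

Since 1/n_i² must be positive, we need 1/n_f² > 0.048611112, i.e. n_f ≤ 4. For each allowed n_f, solve n_i = (1/n_f² − 0.048611112)^(−1/2) and check whether it is a whole number:
  n_f = 1: 1/n_i² = 1.000000000 − 0.048611112 = 0.951388888 → n_i = 1.025  (not an integer) ✗
  n_f = 2: 1/n_i² = 0.250000000 − 0.048611112 = 0.201388888 → n_i = 2.228  (not an integer) ✗
  n_f = 3: 1/n_i² = 0.111111111 − 0.048611112 = 0.062499999 → n_i = 4.000  → integer, n_i = 4 ✓
  n_f = 4: 1/n_i² = 0.062500000 − 0.048611112 = 0.013888888 → n_i = 8.485  (not an integer) ✗

Only n_f = 3 gives an integer upper level, n_i = 4.

The transition is from n = 4 to n = 3 (emission).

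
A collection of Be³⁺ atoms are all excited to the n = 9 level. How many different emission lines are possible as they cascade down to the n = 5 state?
10

The electron can occupy levels n = 5, 6, ..., 9 during de-excitation — that is m = 9 - 5 + 1 = 5 distinct levels.

The number of distinct spectral lines equals the number of ways to choose 2 of these m levels (each pair gives one possible emission transition):

Number of lines = m(m-1)/2 = 5×4/2 = 10

These correspond to all possible transitions between the 5 levels:
9 → 8, 9 → 7, 9 → 6, 9 → 5, 8 → 7, 8 → 6, 8 → 5, 7 → 6...

Each transition produces a photon with a unique energy (and thus wavelength). This count does not depend on Z.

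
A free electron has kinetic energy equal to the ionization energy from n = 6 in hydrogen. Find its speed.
3.646e+05 m/s (or 0.121623% of c)

The binding energy at n = 6 for hydrogen is:
E_6 = -13.6057/6² = -0.37793611 eV
|E_6| = 0.37793611 eV

Convert to Joules:
KE = 0.37793611 eV × (1.602177 × 10⁻¹⁹ J/eV) = 6.05521e-20 J

Using KE = ½mv²:
v = √(2·KE/m_e)
v = √(2 × 6.05521e-20 J / 9.10938 × 10⁻³¹ kg)
v = 3.646e+05 m/s

This is approximately 0.121623% the speed of light.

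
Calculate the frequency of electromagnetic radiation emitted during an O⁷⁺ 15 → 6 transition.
4.913e+15 Hz

First, find the transition energy:
E_15 = -13.6057 × 8² / 15² = -3.87007 eV
E_6 = -13.6057 × 8² / 6² = -24.18791 eV
|ΔE| = |E_6 - E_15| = 20.31784 eV

Convert to Joules: E = 20.31784 eV × (1.602177 × 10⁻¹⁹ J/eV) = 3.25528e-18 J

Using E = hf:
f = E/h = 3.25528e-18 J / (6.62607 × 10⁻³⁴ J·s)
f = 4.913e+15 Hz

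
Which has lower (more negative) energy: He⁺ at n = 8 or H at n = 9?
He⁺ at n = 8 (E = -0.85 eV)

Using E_n = -13.6057 Z² / n² eV:

He⁺ (Z = 2) at n = 8:
E = -13.6057 × 2² / 8² = -13.6057 × 4 / 64 = -0.85036 eV

H (Z = 1) at n = 9:
E = -13.6057 × 1² / 9² = -13.6057 × 1 / 81 = -0.16797 eV

Since -0.85036 eV < -0.16797 eV,
He⁺ at n = 8 is more tightly bound (requires more energy to ionize).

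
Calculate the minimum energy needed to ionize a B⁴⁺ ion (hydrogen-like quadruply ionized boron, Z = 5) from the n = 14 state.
1.74 eV

The ionization energy is the energy needed to remove the electron completely (n → ∞).

For a hydrogen-like ion with Z = 5, E_n = -13.6057 Z² / n² eV.

At n = 14: E_14 = -13.6057 × 5² / 14² = -1.73542 eV
At n = ∞: E_∞ = 0 eV

Ionization energy = E_∞ - E_14 = 0 - (-1.73542) = 1.73542 eV
Ionization energy ≈ 1.74 eV

This is also called the binding energy of the electron in state n = 14.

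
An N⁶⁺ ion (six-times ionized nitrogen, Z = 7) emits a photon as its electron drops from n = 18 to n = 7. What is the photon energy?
11.548048 eV

The energy levels are E_n = -13.6057 Z² eV / n².

Energy at n = 18: E_18 = -13.6057 × 7² / 18² = -2.057652160 eV
Energy at n = 7: E_7 = -13.6057 × 7² / 7² = -13.605700000 eV

For emission (electron falling to lower state), the photon energy is:
E_photon = E_18 - E_7 = |-2.057652160 - (-13.605700000)|
E_photon = 11.548048 eV

This energy is carried away by the emitted photon.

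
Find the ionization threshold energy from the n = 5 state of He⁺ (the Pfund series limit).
2.177 eV

The series limit corresponds to the transition from n = ∞ to n = 5.
This is the highest energy (shortest wavelength) transition in the Pfund series.

E_∞ = 0 eV
E_5 = -13.6057 × 2² / 5² = -2.177 eV

Energy at series limit:
ΔE = E_∞ - E_5 = 0 - (-2.177) = 2.177 eV

This energy equals the ionization energy from the n = 5 state of He⁺.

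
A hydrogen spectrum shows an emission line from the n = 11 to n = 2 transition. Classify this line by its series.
Balmer series

The spectral series in hydrogen are named based on the final (lower) energy level:
- Lyman series: n_final = 1 (ultraviolet)
- Balmer series: n_final = 2 (visible/near-UV)
- Paschen series: n_final = 3 (infrared)
- Brackett series: n_final = 4 (infrared)
- Pfund series: n_final = 5 (far infrared)

Since this transition ends at n = 2, it belongs to the Balmer series.

For reference, this 11 → 2 line has photon energy
ΔE = 13.6057 eV × (1/2² - 1/11²) = 3.2889811983 eV,
corresponding to wavelength λ = hc/ΔE = 1239.84 eV·nm / 3.2889811983 eV = 376.967798 nm in the visible/near-UV region.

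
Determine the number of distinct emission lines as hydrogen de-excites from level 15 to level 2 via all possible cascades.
91

The electron can occupy levels n = 2, 3, ..., 15 during de-excitation — that is m = 15 - 2 + 1 = 14 distinct levels.

The number of distinct spectral lines equals the number of ways to choose 2 of these m levels (each pair gives one possible emission transition):

Number of lines = m(m-1)/2 = 14×13/2 = 91

These correspond to all possible transitions between the 14 levels:
15 → 14, 15 → 13, 15 → 12, 15 → 11, 15 → 10, 15 → 9, 15 → 8, 15 → 7...

Each transition produces a photon with a unique energy (and thus wavelength). This count does not depend on Z.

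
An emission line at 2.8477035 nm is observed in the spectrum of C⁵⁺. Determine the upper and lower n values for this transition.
n = 3 → n = 1

First, find the photon energy from the wavelength (hc = 1239.84 eV·nm):
E = hc/λ = 1239.84 eV·nm / 2.8477035 nm = 435.38241 eV

The energy levels of C⁵⁺ satisfy E_n = -13.6057 × 6² / n² eV, so an emission n_i → n_f releases
ΔE = 13.6057 × 6² × (1/n_f² − 1/n_i²) eV.

Setting ΔE equal to the photon energy:
1/n_f² − 1/n_i² = 435.38241 / (13.6057 × 6²) = 0.88888891

Since 1/n_i² must be positive, we need 1/n_f² > 0.88888891, i.e. n_f ≤ 1. For each allowed n_f, solve n_i = (1/n_f² − 0.88888891)^(−1/2) and check whether it is a whole number:
  n_f = 1: 1/n_i² = 1.00000000 − 0.88888891 = 0.11111109 → n_i = 3.000  → integer, n_i = 3 ✓

Only n_f = 1 gives an integer upper level, n_i = 3.

The transition is from n = 3 to n = 1 (emission).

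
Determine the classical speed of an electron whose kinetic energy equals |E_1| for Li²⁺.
6.56e+06 m/s (or 2.1892% of c)

The binding energy at n = 1 for Li²⁺ is:
E_1 = -13.6057 × 3²/1² = -122.451300 eV
|E_1| = 122.451300 eV

Convert to Joules:
KE = 122.451300 eV × (1.602177 × 10⁻¹⁹ J/eV) = 1.9619e-17 J

Using KE = ½mv²:
v = √(2·KE/m_e)
v = √(2 × 1.9619e-17 J / 9.10938 × 10⁻³¹ kg)
v = 6.56e+06 m/s

This is approximately 2.1892% the speed of light.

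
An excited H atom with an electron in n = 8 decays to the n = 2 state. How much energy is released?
3.18884 eV

The energy levels are E_n = -13.6057 eV / n².

Energy at n = 8: E_8 = -13.6057 / 8² = -0.21258906 eV
Energy at n = 2: E_2 = -13.6057 / 2² = -3.40142500 eV

For emission (electron falling to lower state), the photon energy is:
E_photon = E_8 - E_2 = |-0.21258906 - (-3.40142500)|
E_photon = 3.18884 eV

This energy is carried away by the emitted photon.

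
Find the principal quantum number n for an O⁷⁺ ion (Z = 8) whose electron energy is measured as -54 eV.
n = 4

The exact energy levels follow E_n = -13.6057 Z² / n² eV with Z = 8.

The measured value (-54 eV) is reported to only 2 significant figures, so we must test candidate n values and see which one matches to that precision.

Candidate energies:
  n = 2:  E = -13.6057 × 8² / 2² = -217.69120 eV
  n = 3:  E = -13.6057 × 8² / 3² = -96.75164 eV
  n = 4:  E = -13.6057 × 8² / 4² = -54.42280 eV  ← matches
  n = 5:  E = -13.6057 × 8² / 5² = -34.83059 eV
  n = 6:  E = -13.6057 × 8² / 6² = -24.18791 eV

Checking against the measurement of -54 eV (2 sig figs), only n = 4 agrees:
E_4 = -54.42280 eV, which rounds to -54 eV ✓

Therefore n = 4.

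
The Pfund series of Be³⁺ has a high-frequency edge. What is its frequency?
2.10550e+15 Hz

The series limit corresponds to the transition from n = ∞ to n = 5.
This is the highest energy (shortest wavelength) transition in the Pfund series.

E_∞ = 0 eV
E_5 = -13.6057 × 4² / 5² = -8.70764800 eV

Energy at series limit:
ΔE = E_∞ - E_5 = 0 - (-8.70764800) = 8.70764800 eV
E = 8.70764800 eV × (1.602177 × 10⁻¹⁹ J/eV) = 1.3951193e-18 J
f = E/h = 1.3951193e-18 J / (6.62607 × 10⁻³⁴ J·s) = 2.10550e+15 Hz

This energy equals the ionization energy from the n = 5 state of Be³⁺.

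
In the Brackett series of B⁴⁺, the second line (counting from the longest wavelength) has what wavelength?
104.97774 nm

The lines of a series are numbered from the longest wavelength (smallest ΔE) outward; the second line is the transition from n = n_f + 2 to n_f.
The Brackett series has all transitions ending at n_f = 4.

For B⁴⁺ (Z = 5), the second line (β-line) is the jump from n = 6 to n = 4:
E_6 = -13.6057 × 5² / 6² = -9.44840278 eV
E_4 = -13.6057 × 5² / 4² = -21.25890625 eV
ΔE = E_6 - E_4 = 11.81050347 eV

λ = hc/E = 1239.84 eV·nm / 11.81050347 eV
λ = 104.97774 nm

This is the β-line of the Brackett series in B⁴⁺.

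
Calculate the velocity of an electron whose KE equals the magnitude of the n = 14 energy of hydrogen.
1.563e+05 m/s (or 0.05% of c)

The binding energy at n = 14 for hydrogen is:
E_14 = -13.6057/14² = -0.06941684 eV
|E_14| = 0.06941684 eV

Convert to Joules:
KE = 0.06941684 eV × (1.602177 × 10⁻¹⁹ J/eV) = 1.11218e-20 J

Using KE = ½mv²:
v = √(2·KE/m_e)
v = √(2 × 1.11218e-20 J / 9.10938 × 10⁻³¹ kg)
v = 1.563e+05 m/s

This is approximately 0.05% the speed of light.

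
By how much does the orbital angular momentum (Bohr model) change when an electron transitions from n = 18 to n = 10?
8.43657e-34 J·s (or 8ℏ)

In the Bohr model, L_n = nℏ where ℏ = 1.0545718e-34 J·s.

L_18 = 18ℏ = 1.8982292e-33 J·s
L_10 = 10ℏ = 1.0545718e-33 J·s

ΔL = L_18 - L_10 = (18 - 10)ℏ = 8ℏ
ΔL = 8 × 1.0545718e-34 J·s = 8.43657e-34 J·s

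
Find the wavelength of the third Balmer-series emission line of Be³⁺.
27.121 nm

The lines of a series are numbered from the longest wavelength (smallest ΔE) outward; the third line is the transition from n = n_f + 3 to n_f.
The Balmer series has all transitions ending at n_f = 2.

For Be³⁺ (Z = 4), the third line (γ-line) is the jump from n = 5 to n = 2:
E_5 = -13.6057 × 4² / 5² = -8.70765 eV
E_2 = -13.6057 × 4² / 2² = -54.42280 eV
ΔE = E_5 - E_2 = 45.71515 eV

λ = hc/E = 1239.84 eV·nm / 45.71515 eV
λ = 27.121 nm

This is the γ-line of the Balmer series in Be³⁺.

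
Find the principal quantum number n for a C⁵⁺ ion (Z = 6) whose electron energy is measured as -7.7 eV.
n = 8

The exact energy levels follow E_n = -13.6057 Z² / n² eV with Z = 6.

The measured value (-7.7 eV) is reported to only 2 significant figures, so we must test candidate n values and see which one matches to that precision.

Candidate energies:
  n = 6:  E = -13.6057 × 6² / 6² = -13.60570 eV
  n = 7:  E = -13.6057 × 6² / 7² = -9.99602 eV
  n = 8:  E = -13.6057 × 6² / 8² = -7.65321 eV  ← matches
  n = 9:  E = -13.6057 × 6² / 9² = -6.04698 eV
  n = 10:  E = -13.6057 × 6² / 10² = -4.89805 eV

Checking against the measurement of -7.7 eV (2 sig figs), only n = 8 agrees:
E_8 = -7.65321 eV, which rounds to -7.7 eV ✓

Therefore n = 8.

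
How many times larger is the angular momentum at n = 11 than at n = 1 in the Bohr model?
11.00000

In the Bohr model, L_n = nℏ, so the ratio is purely the ratio of quantum numbers:

L_11/L_1 = 11ℏ / 1ℏ = 11/1 = 11.00000

The angular momentum scales linearly with n.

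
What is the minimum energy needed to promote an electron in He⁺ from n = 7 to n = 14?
0.833002 eV

The energy levels of a hydrogen-like atom are E_n = -13.6057 Z² eV / n².

Energy at n = 7: E_7 = -13.6057 × 2² / 7² = -1.110669388 eV
Energy at n = 14: E_14 = -13.6057 × 2² / 14² = -0.277667347 eV

The excitation energy is the difference:
ΔE = E_14 - E_7
ΔE = -0.277667347 - (-1.110669388)
ΔE = 0.833002 eV

Since this is positive, energy must be absorbed (photon absorption).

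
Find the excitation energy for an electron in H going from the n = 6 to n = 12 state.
0.28345 eV

The energy levels of a hydrogen-like atom are E_n = -13.6057 eV / n².

Energy at n = 6: E_6 = -13.6057 / 6² = -0.37793611 eV
Energy at n = 12: E_12 = -13.6057 / 12² = -0.09448403 eV

The excitation energy is the difference:
ΔE = E_12 - E_6
ΔE = -0.09448403 - (-0.37793611)
ΔE = 0.28345 eV

Since this is positive, energy must be absorbed (photon absorption).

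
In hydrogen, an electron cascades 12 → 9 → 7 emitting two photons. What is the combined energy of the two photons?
0.183 eV

The energy levels of hydrogen are E_n = -13.6057 / n² eV.

First transition (12 → 9):
ΔE₁ = |E_9 - E_12|
ΔE₁ = |-0.167971605 - (-0.094484028)| = 0.073488 eV

Second transition (9 → 7):
ΔE₂ = |E_7 - E_9|
ΔE₂ = |-0.277667347 - (-0.167971605)| = 0.109696 eV

Total energy released:
E_total = ΔE₁ + ΔE₂ = 0.073488 + 0.109696 = 0.183 eV

Note: This equals the direct transition 12 → 7: 0.183 eV ✓
Energy is conserved regardless of the path taken.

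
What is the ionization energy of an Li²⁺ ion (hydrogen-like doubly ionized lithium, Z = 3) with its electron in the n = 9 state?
1.511744 eV

The ionization energy is the energy needed to remove the electron completely (n → ∞).

For a hydrogen-like ion with Z = 3, E_n = -13.6057 Z² / n² eV.

At n = 9: E_9 = -13.6057 × 3² / 9² = -1.511744444 eV
At n = ∞: E_∞ = 0 eV

Ionization energy = E_∞ - E_9 = 0 - (-1.511744444) = 1.511744444 eV
Ionization energy ≈ 1.511744 eV

This is also called the binding energy of the electron in state n = 9.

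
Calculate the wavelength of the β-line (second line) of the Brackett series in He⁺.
656.111 nm

The lines of a series are numbered from the longest wavelength (smallest ΔE) outward; the second line is the transition from n = n_f + 2 to n_f.
The Brackett series has all transitions ending at n_f = 4.

For He⁺ (Z = 2), the second line (β-line) is the jump from n = 6 to n = 4:
E_6 = -13.6057 × 2² / 6² = -1.5117444 eV
E_4 = -13.6057 × 2² / 4² = -3.4014250 eV
ΔE = E_6 - E_4 = 1.8896806 eV

λ = hc/E = 1239.84 eV·nm / 1.8896806 eV
λ = 656.111 nm

This is the β-line of the Brackett series in He⁺.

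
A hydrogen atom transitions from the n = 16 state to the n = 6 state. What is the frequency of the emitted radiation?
7.85e+13 Hz

First, find the transition energy:
E_16 = -13.6057 / 16² = -0.053147 eV
E_6 = -13.6057 / 6² = -0.377936 eV
|ΔE| = |E_6 - E_16| = 0.324789 eV

Convert to Joules: E = 0.324789 eV × (1.602177 × 10⁻¹⁹ J/eV) = 5.2037e-20 J

Using E = hf:
f = E/h = 5.2037e-20 J / (6.62607 × 10⁻³⁴ J·s)
f = 7.85e+13 Hz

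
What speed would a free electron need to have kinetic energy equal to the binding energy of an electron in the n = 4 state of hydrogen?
5.469e+05 m/s (or 0.18243% of c)

The binding energy at n = 4 for hydrogen is:
E_4 = -13.6057/4² = -0.8503563 eV
|E_4| = 0.8503563 eV

Convert to Joules:
KE = 0.8503563 eV × (1.602177 × 10⁻¹⁹ J/eV) = 1.36242e-19 J

Using KE = ½mv²:
v = √(2·KE/m_e)
v = √(2 × 1.36242e-19 J / 9.10938 × 10⁻³¹ kg)
v = 5.469e+05 m/s

This is approximately 0.18243% the speed of light.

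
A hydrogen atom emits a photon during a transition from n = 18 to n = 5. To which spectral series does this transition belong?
Pfund series

The spectral series in hydrogen are named based on the final (lower) energy level:
- Lyman series: n_final = 1 (ultraviolet)
- Balmer series: n_final = 2 (visible/near-UV)
- Paschen series: n_final = 3 (infrared)
- Brackett series: n_final = 4 (infrared)
- Pfund series: n_final = 5 (far infrared)

Since this transition ends at n = 5, it belongs to the Pfund series.

For reference, this 18 → 5 line has photon energy
ΔE = 13.6057 eV × (1/5² - 1/18²) = 0.5022350988 eV,
corresponding to wavelength λ = hc/ΔE = 1239.84 eV·nm / 0.5022350988 eV = 2468.6447 nm in the far infrared region.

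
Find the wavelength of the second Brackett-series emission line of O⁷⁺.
41.0069 nm

The lines of a series are numbered from the longest wavelength (smallest ΔE) outward; the second line is the transition from n = n_f + 2 to n_f.
The Brackett series has all transitions ending at n_f = 4.

For O⁷⁺ (Z = 8), the second line (β-line) is the jump from n = 6 to n = 4:
E_6 = -13.6057 × 8² / 6² = -24.187911 eV
E_4 = -13.6057 × 8² / 4² = -54.422800 eV
ΔE = E_6 - E_4 = 30.234889 eV

λ = hc/E = 1239.84 eV·nm / 30.234889 eV
λ = 41.0069 nm

This is the β-line of the Brackett series in O⁷⁺.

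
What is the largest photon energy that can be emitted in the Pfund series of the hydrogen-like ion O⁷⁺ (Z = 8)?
34.8306 eV

The series limit corresponds to the transition from n = ∞ to n = 5.
This is the highest energy (shortest wavelength) transition in the Pfund series.

E_∞ = 0 eV
E_5 = -13.6057 × 8² / 5² = -34.8306 eV

Energy at series limit:
ΔE = E_∞ - E_5 = 0 - (-34.8306) = 34.8306 eV

This energy equals the ionization energy from the n = 5 state of O⁷⁺.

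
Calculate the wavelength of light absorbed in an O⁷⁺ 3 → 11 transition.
13.84 nm

First, find the transition energy using E_n = -13.6057 Z² / n² eV:
E_3 = -13.6057 × 8² / 3² = -96.7516 eV
E_11 = -13.6057 × 8² / 11² = -7.1964 eV

Photon energy: |ΔE| = |E_11 - E_3| = 89.5552 eV

Convert to wavelength using E = hc/λ with hc = 1239.84 eV·nm:
λ = hc/E = 1239.84 eV·nm / 89.5552 eV
λ = 13.84 nm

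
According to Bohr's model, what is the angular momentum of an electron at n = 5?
5.273e-34 J·s (or 5ℏ)

In the Bohr model, angular momentum is quantized:
L = nℏ

where ℏ = h/(2π) = 1.05457e-34 J·s

For n = 5:
L = 5 × 1.05457e-34 J·s
L = 5.273e-34 J·s

This can also be written as L = 5ℏ.
The angular momentum is an integer multiple of the reduced Planck constant.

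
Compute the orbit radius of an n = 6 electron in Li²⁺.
0.6350 nm (or 6.3501 Å)

The Bohr radius formula is:
r_n = n² a₀ / Z

where a₀ = 0.0529177 nm is the Bohr radius.

For Li²⁺ (Z = 3) at n = 6:
r_6 = 6² × 0.0529177 nm / 3
r_6 = 36 × 0.0529177 nm / 3
r_6 = 1.90504 nm / 3
r_6 = 0.6350 nm

The electron orbits at approximately 0.6350 nm from the nucleus.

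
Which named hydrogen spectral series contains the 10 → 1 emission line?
Lyman series

The spectral series in hydrogen are named based on the final (lower) energy level:
- Lyman series: n_final = 1 (ultraviolet)
- Balmer series: n_final = 2 (visible/near-UV)
- Paschen series: n_final = 3 (infrared)
- Brackett series: n_final = 4 (infrared)
- Pfund series: n_final = 5 (far infrared)

Since this transition ends at n = 1, it belongs to the Lyman series.

For reference, this 10 → 1 line has photon energy
ΔE = 13.6057 eV × (1/1² - 1/10²) = 13.469643 eV,
corresponding to wavelength λ = hc/ΔE = 1239.84 eV·nm / 13.469643 eV = 92.0470 nm in the ultraviolet region.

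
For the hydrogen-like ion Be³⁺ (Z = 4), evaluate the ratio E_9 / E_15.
2.77778

Using E_n = -13.6057 Z² / n² eV with Z = 4:

E_9 = -13.6057 × 4² / 9² = -217.6912 / 81 = -2.68754567901 eV
E_15 = -13.6057 × 4² / 15² = -217.6912 / 225 = -0.96751644444 eV

The ratio is:
E_9/E_15 = (-2.68754567901) / (-0.96751644444)
E_9/E_15 = (-217.6912/81) / (-217.6912/225)
E_9/E_15 = 225/81
E_9/E_15 = 2.77778
(Note: the Z² factors cancel in the ratio.)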